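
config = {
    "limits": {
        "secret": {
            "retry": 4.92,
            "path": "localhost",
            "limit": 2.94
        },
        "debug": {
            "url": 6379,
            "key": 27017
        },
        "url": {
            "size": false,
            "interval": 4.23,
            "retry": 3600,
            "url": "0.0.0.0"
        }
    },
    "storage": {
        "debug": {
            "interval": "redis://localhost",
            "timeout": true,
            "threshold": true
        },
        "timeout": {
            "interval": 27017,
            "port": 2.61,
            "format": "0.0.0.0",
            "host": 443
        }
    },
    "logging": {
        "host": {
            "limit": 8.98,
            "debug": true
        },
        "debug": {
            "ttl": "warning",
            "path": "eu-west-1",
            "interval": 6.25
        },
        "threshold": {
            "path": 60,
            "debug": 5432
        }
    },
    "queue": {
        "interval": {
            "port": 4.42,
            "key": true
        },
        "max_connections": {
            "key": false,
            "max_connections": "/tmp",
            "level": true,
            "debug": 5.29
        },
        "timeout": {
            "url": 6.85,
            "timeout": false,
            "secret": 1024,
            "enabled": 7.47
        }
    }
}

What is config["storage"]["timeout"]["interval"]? 27017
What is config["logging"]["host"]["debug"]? True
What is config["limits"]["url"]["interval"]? 4.23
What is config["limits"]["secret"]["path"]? "localhost"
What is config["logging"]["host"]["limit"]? 8.98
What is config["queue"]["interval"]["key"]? True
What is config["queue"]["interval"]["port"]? 4.42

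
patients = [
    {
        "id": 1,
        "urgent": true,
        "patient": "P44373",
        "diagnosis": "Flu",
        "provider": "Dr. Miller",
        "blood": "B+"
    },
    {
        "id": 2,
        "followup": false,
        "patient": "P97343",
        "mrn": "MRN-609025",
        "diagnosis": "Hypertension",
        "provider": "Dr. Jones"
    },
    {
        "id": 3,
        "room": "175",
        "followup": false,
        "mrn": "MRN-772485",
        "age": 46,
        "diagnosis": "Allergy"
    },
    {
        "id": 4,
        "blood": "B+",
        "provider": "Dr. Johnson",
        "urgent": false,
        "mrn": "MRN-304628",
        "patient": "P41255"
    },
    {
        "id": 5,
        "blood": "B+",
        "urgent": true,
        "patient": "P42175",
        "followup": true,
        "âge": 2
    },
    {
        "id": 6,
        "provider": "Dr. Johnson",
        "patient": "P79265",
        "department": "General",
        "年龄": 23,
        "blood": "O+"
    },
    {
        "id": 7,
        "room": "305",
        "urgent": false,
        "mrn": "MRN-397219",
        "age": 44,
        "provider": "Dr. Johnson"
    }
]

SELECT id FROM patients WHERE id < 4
[1, 2, 3]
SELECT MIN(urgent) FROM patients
False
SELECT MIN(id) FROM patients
1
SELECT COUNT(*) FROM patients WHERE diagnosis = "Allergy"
1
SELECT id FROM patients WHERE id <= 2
[1, 2]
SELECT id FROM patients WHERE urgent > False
[1, 5]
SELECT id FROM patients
[1, 2, 3, 4, 5, 6, 7]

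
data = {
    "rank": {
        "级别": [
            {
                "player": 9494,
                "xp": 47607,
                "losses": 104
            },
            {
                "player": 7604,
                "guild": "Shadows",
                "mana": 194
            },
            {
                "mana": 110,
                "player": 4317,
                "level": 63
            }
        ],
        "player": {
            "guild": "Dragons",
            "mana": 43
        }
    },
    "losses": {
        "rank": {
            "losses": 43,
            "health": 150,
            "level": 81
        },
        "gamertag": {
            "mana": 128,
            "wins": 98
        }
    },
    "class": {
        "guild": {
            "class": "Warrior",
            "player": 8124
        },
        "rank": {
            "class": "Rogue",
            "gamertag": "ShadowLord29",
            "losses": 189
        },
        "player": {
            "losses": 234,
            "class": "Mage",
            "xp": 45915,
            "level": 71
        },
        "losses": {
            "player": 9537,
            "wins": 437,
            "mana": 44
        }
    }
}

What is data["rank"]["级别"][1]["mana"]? 194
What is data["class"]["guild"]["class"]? "Warrior"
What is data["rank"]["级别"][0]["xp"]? 47607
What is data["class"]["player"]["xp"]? 45915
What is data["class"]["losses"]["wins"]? 437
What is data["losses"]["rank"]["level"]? 81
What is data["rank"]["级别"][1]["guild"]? "Shadows"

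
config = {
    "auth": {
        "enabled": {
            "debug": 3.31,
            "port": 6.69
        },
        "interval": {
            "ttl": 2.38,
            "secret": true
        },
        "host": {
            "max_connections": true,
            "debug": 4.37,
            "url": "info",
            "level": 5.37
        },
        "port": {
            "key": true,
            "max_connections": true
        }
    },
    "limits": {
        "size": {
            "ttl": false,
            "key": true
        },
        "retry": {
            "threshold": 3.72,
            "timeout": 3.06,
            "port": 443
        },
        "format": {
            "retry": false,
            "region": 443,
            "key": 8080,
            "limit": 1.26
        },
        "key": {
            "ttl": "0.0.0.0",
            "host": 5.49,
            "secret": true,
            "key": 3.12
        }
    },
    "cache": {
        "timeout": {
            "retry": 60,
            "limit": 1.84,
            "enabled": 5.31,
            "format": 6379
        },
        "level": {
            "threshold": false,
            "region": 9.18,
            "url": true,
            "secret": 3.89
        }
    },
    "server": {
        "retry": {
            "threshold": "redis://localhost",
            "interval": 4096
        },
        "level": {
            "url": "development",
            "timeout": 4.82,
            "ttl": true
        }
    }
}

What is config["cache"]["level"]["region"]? 9.18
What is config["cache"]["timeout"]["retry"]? 60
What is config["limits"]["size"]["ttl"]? False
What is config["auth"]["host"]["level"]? 5.37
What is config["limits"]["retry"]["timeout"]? 3.06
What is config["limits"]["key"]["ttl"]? "0.0.0.0"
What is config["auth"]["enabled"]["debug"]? 3.31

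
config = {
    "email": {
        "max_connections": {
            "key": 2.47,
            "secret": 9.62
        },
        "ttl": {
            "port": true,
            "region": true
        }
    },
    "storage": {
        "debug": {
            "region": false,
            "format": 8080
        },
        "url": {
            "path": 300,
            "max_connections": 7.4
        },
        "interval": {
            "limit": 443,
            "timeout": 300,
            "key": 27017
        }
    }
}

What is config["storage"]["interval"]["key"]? 27017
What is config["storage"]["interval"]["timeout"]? 300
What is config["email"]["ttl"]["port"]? True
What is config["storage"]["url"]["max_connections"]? 7.4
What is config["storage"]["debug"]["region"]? False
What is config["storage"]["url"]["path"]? 300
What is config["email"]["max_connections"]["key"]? 2.47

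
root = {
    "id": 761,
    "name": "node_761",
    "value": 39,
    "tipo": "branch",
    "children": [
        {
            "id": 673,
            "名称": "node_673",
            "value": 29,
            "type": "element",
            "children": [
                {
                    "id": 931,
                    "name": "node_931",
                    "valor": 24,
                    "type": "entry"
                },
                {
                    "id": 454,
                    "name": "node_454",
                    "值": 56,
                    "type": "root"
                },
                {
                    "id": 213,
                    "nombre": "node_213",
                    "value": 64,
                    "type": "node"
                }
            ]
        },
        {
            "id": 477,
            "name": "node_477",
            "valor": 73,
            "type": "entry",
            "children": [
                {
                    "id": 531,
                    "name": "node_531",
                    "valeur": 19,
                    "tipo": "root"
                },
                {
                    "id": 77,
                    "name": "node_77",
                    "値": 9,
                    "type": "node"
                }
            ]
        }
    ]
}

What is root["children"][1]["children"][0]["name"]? "node_531"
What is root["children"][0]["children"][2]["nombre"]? "node_213"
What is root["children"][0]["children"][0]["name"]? "node_931"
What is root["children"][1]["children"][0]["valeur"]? 19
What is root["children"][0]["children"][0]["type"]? "entry"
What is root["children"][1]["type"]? "entry"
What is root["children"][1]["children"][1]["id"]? 77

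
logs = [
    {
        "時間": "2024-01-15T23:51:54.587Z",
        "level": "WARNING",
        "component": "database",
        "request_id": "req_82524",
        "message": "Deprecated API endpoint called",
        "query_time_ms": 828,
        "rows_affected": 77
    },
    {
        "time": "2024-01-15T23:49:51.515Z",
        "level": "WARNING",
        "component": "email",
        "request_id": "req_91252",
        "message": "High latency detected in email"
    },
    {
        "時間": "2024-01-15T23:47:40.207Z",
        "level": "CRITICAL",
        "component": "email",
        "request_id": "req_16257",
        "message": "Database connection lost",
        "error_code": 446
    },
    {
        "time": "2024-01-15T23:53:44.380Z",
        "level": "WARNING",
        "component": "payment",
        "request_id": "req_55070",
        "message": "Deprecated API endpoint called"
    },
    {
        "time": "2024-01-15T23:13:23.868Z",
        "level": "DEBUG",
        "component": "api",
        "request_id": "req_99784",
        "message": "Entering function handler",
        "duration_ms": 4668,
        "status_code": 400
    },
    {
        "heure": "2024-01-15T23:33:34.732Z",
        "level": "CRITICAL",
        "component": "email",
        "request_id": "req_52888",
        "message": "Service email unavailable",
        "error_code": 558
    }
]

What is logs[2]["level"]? "CRITICAL"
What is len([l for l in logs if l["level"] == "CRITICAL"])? 2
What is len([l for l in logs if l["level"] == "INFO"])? 0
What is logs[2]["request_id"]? "req_16257"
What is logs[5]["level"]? "CRITICAL"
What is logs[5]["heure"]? "2024-01-15T23:33:34.732Z"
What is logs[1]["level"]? "WARNING"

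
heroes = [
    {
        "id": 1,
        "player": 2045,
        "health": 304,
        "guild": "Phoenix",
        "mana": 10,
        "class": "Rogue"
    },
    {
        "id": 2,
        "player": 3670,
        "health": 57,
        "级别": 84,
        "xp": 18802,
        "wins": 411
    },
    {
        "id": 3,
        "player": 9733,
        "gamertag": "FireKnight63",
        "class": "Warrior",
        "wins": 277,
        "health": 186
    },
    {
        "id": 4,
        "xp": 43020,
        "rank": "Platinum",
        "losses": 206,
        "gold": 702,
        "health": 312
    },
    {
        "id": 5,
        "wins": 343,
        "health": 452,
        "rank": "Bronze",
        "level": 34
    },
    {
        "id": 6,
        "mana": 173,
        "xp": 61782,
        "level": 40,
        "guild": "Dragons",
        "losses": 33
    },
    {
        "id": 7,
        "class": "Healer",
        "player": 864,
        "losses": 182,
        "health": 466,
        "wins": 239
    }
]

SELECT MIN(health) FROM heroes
57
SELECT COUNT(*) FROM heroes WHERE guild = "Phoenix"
1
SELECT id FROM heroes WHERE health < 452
[1, 2, 3, 4]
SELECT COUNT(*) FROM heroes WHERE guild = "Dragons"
1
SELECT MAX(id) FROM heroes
7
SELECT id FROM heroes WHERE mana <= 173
[1, 6]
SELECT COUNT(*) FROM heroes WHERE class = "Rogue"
1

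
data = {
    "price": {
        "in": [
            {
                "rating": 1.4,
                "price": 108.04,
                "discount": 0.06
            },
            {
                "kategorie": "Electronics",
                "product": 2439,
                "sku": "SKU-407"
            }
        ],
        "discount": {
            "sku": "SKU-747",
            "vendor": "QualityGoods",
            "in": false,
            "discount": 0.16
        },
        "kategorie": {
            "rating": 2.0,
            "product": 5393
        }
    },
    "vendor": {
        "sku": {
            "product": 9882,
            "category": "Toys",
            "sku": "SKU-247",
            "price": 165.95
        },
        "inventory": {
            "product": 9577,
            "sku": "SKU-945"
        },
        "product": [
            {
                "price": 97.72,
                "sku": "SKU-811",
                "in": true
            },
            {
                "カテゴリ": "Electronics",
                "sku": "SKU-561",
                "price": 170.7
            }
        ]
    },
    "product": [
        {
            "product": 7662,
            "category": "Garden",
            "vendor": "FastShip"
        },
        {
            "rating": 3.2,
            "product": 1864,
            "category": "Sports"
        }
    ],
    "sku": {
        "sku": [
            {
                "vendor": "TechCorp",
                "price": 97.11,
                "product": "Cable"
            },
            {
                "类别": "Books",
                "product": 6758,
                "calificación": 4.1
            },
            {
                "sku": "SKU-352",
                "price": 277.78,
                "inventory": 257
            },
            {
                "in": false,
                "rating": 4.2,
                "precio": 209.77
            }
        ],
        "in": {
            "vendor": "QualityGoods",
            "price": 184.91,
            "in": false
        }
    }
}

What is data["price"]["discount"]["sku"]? "SKU-747"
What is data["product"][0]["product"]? 7662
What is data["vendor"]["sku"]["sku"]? "SKU-247"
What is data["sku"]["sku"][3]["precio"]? 209.77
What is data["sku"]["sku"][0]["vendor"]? "TechCorp"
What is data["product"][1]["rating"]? 3.2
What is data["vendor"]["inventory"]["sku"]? "SKU-945"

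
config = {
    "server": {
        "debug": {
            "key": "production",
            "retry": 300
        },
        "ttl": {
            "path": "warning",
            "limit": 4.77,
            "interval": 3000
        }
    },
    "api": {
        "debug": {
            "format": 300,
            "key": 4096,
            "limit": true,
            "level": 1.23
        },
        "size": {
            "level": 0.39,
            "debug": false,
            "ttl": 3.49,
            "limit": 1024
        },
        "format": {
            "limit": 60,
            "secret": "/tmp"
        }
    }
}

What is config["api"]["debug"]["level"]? 1.23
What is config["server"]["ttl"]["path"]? "warning"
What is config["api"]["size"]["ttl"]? 3.49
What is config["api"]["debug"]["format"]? 300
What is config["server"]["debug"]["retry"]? 300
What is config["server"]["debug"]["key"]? "production"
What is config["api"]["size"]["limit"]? 1024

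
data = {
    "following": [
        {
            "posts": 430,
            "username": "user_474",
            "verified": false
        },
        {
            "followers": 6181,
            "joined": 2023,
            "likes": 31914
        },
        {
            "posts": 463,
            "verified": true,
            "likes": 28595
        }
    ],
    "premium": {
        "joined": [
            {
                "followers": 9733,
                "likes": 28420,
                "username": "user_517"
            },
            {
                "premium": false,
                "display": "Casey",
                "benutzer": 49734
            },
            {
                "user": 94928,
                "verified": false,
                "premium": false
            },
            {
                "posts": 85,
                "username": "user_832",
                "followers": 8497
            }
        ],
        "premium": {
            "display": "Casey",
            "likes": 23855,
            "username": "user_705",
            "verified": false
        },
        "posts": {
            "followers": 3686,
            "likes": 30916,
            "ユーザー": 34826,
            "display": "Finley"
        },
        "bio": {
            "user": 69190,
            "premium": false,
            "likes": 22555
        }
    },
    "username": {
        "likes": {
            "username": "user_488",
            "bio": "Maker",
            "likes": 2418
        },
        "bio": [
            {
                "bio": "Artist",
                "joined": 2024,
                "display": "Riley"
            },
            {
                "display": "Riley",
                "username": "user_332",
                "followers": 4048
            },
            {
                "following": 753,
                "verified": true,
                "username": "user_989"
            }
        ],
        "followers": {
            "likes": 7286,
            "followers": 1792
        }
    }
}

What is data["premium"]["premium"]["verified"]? False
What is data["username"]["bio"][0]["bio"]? "Artist"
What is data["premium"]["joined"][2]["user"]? 94928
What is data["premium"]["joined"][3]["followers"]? 8497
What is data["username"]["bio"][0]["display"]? "Riley"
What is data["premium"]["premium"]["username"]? "user_705"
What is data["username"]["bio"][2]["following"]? 753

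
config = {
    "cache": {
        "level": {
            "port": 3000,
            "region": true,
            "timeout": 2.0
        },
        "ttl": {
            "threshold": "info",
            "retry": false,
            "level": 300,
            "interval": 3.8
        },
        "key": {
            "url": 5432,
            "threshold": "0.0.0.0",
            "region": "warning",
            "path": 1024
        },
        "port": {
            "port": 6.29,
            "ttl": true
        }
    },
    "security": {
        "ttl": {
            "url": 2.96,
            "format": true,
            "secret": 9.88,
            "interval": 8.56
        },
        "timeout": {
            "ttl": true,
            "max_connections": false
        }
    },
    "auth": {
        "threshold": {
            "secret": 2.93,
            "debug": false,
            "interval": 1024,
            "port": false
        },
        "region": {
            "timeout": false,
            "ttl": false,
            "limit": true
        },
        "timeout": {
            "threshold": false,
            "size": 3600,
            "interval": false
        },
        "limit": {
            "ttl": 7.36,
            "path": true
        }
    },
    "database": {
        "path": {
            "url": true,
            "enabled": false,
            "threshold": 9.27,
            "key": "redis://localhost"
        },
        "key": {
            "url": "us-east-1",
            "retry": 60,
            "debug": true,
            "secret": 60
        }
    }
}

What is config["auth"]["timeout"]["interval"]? False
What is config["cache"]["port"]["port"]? 6.29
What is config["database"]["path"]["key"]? "redis://localhost"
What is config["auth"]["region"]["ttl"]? False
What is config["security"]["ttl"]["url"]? 2.96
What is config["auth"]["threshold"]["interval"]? 1024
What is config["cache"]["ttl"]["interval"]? 3.8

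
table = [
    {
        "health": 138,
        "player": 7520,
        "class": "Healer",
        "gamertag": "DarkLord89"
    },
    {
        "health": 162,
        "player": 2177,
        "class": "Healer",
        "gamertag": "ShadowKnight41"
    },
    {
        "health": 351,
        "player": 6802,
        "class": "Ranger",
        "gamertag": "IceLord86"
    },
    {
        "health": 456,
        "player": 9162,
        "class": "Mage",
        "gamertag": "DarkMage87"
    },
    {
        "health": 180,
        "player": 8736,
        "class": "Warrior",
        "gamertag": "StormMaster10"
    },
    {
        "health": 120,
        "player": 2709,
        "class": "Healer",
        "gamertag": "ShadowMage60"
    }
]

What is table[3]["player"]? 9162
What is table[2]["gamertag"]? "IceLord86"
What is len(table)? 6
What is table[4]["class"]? "Warrior"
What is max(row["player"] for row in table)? 9162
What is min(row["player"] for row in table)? 2177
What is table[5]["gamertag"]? "ShadowMage60"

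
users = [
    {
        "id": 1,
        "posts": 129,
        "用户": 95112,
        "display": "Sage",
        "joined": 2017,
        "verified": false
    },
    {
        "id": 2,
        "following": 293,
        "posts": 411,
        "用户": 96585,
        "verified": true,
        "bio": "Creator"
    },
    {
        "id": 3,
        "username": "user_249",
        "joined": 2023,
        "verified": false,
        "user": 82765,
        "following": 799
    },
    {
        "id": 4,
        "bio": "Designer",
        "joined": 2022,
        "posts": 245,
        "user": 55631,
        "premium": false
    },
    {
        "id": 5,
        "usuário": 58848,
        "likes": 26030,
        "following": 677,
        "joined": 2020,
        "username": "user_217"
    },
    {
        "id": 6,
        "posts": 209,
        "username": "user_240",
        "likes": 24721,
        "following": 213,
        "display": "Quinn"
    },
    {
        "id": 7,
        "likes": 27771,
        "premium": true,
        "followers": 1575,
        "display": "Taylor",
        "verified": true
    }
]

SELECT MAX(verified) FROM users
True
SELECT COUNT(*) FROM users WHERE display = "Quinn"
1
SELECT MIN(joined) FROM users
2017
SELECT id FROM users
[1, 2, 3, 4, 5, 6, 7]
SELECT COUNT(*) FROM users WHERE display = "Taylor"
1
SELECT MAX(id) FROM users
7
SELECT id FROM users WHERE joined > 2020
[3, 4]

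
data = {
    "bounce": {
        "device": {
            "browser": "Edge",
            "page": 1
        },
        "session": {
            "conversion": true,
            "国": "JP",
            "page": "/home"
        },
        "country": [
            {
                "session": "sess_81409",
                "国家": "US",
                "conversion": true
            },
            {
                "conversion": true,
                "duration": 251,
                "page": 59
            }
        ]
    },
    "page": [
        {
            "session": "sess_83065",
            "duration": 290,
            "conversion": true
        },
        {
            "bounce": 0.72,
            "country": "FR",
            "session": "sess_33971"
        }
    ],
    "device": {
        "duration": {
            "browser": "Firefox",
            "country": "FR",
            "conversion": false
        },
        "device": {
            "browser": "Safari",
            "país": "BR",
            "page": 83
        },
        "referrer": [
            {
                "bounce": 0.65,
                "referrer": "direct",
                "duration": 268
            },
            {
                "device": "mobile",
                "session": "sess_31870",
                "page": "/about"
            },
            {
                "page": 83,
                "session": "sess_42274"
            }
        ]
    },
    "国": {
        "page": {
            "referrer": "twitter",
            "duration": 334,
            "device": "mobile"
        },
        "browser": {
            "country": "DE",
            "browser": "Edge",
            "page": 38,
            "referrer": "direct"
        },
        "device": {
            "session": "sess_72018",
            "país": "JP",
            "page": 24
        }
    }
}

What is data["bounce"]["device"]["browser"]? "Edge"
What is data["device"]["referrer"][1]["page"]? "/about"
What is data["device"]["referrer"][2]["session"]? "sess_42274"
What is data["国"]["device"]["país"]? "JP"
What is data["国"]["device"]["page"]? 24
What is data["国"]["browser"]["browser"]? "Edge"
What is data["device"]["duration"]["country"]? "FR"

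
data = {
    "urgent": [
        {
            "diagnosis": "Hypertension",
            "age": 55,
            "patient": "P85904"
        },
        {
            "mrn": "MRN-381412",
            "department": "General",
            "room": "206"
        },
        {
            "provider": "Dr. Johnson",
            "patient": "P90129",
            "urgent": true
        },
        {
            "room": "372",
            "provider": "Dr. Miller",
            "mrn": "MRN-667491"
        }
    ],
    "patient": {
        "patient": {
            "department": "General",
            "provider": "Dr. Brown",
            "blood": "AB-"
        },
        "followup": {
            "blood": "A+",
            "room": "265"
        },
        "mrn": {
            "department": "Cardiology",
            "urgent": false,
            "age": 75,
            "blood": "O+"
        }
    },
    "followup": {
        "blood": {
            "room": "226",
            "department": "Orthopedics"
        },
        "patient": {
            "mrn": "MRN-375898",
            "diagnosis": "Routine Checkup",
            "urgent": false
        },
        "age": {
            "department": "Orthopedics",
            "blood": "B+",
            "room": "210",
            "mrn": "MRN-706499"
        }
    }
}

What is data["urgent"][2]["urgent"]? True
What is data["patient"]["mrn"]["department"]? "Cardiology"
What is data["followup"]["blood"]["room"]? "226"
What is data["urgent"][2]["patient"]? "P90129"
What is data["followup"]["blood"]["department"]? "Orthopedics"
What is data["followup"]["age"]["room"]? "210"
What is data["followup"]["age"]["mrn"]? "MRN-706499"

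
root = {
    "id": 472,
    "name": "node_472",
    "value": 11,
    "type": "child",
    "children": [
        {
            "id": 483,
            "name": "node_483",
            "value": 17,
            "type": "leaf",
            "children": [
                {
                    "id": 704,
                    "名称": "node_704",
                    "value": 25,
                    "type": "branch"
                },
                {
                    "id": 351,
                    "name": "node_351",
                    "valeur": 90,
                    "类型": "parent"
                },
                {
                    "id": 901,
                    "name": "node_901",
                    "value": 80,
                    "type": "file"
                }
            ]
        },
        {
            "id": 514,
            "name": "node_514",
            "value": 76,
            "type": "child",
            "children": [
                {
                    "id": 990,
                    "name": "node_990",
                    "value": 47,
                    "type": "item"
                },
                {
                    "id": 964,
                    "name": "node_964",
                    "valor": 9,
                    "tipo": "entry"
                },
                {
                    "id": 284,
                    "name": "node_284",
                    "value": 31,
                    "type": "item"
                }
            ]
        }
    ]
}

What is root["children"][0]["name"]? "node_483"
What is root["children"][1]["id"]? 514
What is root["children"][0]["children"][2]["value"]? 80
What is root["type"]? "child"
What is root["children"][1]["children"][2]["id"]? 284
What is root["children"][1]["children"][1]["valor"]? 9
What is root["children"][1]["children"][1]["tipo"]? "entry"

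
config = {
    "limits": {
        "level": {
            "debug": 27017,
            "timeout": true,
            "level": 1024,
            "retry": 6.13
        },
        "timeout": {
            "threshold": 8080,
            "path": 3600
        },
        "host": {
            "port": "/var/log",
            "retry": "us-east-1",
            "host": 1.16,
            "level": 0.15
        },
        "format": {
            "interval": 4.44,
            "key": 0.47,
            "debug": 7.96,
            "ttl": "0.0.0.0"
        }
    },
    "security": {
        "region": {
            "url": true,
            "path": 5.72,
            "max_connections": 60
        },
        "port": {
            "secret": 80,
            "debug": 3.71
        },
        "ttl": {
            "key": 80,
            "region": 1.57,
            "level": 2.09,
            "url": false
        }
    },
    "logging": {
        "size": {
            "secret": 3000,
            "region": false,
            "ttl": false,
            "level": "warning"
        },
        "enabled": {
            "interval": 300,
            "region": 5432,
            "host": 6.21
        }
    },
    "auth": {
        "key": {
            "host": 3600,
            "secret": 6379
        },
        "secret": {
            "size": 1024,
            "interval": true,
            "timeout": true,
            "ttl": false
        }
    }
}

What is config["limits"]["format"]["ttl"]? "0.0.0.0"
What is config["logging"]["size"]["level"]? "warning"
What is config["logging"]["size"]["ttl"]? False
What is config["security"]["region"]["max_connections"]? 60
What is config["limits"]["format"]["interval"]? 4.44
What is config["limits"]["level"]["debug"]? 27017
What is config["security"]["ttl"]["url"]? False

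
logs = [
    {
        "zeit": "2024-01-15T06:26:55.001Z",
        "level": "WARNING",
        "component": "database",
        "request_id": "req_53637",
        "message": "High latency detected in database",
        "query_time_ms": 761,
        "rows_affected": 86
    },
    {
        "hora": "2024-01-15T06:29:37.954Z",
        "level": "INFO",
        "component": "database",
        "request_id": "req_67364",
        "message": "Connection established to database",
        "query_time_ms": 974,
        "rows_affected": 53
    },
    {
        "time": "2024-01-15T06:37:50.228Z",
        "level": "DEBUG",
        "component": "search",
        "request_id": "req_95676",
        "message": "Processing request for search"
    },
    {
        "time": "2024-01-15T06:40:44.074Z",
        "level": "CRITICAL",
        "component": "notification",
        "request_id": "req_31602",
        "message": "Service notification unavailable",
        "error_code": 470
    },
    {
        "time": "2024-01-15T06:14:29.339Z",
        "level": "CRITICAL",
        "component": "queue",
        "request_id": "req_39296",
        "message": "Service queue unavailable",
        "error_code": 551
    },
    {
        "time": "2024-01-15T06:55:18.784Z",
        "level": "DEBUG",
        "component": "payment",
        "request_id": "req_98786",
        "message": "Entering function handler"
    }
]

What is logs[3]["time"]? "2024-01-15T06:40:44.074Z"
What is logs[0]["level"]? "WARNING"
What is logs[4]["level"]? "CRITICAL"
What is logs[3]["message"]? "Service notification unavailable"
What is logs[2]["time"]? "2024-01-15T06:37:50.228Z"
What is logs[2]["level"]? "DEBUG"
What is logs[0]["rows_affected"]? 86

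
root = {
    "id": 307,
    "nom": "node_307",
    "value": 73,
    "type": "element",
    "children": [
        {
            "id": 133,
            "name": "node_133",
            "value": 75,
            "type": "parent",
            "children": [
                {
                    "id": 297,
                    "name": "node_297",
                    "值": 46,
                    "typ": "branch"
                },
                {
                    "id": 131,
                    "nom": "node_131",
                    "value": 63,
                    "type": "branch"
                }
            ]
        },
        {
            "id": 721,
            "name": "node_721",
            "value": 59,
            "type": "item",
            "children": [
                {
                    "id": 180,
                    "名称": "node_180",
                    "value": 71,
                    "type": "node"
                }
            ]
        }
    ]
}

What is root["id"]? 307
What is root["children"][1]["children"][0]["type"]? "node"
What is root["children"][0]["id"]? 133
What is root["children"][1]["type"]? "item"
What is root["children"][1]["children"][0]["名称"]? "node_180"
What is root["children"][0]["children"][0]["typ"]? "branch"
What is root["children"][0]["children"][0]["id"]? 297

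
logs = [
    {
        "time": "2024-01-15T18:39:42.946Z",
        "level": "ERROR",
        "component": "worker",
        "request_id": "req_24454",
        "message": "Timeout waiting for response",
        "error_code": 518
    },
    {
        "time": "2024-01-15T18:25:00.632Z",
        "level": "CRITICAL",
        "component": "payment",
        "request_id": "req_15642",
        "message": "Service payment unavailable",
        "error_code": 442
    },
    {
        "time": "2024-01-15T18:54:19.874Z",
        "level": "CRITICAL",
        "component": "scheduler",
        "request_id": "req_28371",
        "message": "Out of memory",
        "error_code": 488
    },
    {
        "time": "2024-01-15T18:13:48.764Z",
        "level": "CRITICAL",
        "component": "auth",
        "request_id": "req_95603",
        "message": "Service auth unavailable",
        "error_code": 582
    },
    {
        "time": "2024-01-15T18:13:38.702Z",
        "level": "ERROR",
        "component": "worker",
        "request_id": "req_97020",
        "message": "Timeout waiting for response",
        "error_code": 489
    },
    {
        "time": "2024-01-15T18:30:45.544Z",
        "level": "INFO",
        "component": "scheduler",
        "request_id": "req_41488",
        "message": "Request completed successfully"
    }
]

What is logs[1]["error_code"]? 442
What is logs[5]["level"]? "INFO"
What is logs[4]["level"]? "ERROR"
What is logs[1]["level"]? "CRITICAL"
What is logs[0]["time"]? "2024-01-15T18:39:42.946Z"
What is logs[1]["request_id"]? "req_15642"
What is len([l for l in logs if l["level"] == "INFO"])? 1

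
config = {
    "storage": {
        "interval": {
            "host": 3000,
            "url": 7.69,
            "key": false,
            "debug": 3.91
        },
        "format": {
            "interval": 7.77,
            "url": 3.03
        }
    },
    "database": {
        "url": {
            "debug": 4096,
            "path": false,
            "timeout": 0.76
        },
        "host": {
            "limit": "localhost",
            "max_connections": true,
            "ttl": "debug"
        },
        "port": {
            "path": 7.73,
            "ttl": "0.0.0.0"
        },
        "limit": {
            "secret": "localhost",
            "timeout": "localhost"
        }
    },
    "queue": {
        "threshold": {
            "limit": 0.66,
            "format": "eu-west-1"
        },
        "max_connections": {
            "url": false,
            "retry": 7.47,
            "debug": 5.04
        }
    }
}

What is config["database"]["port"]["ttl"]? "0.0.0.0"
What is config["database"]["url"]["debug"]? 4096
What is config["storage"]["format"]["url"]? 3.03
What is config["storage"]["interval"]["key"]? False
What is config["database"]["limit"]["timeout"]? "localhost"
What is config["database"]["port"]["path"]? 7.73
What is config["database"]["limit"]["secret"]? "localhost"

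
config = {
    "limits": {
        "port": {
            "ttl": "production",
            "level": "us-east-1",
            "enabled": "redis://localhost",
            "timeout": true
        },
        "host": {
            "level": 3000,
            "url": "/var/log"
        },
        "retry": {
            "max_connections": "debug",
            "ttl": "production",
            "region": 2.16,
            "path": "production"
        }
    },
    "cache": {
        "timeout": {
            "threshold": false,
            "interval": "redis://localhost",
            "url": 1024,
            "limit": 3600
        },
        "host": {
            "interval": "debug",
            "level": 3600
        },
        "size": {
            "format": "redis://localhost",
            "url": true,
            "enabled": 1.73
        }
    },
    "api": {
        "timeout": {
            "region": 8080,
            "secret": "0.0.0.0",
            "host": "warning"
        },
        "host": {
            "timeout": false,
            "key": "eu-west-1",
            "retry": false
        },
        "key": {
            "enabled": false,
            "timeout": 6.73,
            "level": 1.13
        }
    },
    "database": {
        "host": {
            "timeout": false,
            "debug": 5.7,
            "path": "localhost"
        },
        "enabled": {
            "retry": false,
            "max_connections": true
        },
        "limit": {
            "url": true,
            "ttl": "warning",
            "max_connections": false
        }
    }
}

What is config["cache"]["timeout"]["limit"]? 3600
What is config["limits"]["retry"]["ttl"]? "production"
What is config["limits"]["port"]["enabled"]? "redis://localhost"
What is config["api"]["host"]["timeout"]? False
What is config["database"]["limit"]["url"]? True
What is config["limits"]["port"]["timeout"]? True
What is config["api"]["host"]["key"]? "eu-west-1"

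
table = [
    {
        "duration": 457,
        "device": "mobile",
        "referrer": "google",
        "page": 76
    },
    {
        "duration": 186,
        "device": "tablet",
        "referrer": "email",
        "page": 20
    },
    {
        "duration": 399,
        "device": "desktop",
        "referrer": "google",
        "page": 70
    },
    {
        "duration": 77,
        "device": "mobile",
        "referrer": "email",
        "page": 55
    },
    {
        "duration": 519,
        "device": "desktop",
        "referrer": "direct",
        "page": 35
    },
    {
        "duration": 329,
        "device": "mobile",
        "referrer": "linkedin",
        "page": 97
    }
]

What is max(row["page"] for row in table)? 97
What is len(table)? 6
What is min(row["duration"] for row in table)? 77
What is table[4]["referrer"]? "direct"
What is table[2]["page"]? 70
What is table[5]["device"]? "mobile"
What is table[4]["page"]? 35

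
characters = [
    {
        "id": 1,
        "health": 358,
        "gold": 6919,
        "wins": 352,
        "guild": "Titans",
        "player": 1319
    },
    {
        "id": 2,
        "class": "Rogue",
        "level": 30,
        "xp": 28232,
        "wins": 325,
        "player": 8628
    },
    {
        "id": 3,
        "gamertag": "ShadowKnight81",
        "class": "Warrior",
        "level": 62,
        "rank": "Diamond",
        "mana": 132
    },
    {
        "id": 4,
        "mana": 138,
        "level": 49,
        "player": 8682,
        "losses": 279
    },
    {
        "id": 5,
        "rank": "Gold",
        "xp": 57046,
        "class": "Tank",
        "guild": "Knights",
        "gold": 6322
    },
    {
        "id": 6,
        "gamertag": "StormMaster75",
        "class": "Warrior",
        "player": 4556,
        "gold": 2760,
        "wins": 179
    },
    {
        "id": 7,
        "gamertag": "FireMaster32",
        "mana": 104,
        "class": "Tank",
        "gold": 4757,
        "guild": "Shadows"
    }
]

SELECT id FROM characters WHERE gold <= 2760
[6]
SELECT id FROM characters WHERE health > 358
[]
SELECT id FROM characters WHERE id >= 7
[7]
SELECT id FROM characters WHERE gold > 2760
[1, 5, 7]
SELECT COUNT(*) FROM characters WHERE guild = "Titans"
1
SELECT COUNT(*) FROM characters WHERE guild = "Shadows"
1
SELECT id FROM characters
[1, 2, 3, 4, 5, 6, 7]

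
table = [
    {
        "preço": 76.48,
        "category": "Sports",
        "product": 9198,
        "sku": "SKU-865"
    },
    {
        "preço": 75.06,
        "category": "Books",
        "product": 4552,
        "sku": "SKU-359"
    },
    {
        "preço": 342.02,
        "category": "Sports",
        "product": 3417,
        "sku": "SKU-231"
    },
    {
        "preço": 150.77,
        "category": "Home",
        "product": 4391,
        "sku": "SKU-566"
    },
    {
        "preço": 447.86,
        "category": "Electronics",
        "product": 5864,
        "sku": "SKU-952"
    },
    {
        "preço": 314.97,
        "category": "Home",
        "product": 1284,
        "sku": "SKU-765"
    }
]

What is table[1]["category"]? "Books"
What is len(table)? 6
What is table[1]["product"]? 4552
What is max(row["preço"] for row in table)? 447.86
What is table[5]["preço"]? 314.97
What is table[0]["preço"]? 76.48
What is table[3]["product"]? 4391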